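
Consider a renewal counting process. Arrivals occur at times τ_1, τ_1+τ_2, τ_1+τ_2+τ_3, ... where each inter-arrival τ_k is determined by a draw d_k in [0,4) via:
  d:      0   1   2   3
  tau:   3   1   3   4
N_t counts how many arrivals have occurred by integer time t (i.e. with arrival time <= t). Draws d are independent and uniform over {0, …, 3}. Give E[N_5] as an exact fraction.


Inter-arrival values over d=0..3: [3, 1, 3, 4]
Each d has probability 1/4, so the pmf of τ is: f(1) = 1/4, f(3) = 1/2, f(4) = 1/4
Renewal equation for m(n) = E[N_n]: condition on τ_1 = k (if k <= n, one arrival plus a fresh copy on the remaining n−k steps): m(n) = F(n) + Σ_{k<=n} f(k)·m(n−k), where F(n) = P(τ <= n) and m(0) = 0
m(1) = F(1) = 1/4
m(2) = F(2) + f(1)·m(1) = 1/4 + 1/4·1/4 = 5/16
m(3) = F(3) + f(1)·m(2) = 3/4 + 1/4·5/16 = 53/64
m(4) = F(4) + f(1)·m(3) + f(3)·m(1) = 1 + 1/4·53/64 + 1/2·1/4 = 341/256
m(5) = F(5) + f(1)·m(4) + f(3)·m(2) + f(4)·m(1) = 1 + 1/4·341/256 + 1/2·5/16 + 1/4·1/4 = 1589/1024
E[N_5] = m(5) = 1589/1024

1589/1024


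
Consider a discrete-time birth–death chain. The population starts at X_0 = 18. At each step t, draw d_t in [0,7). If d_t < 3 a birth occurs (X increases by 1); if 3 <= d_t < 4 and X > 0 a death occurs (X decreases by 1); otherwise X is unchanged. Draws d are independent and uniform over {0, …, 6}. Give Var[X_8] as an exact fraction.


192/49

X can drop by at most 1 per step and X_0 = 18 > T = 8, so X_t >= 18 − t >= 10 > 0 for every t <= 8: the floor at 0 (the 'and X > 0' condition) never binds. Hence X_8 = X_0 + Σ_{t<8} Y_t with i.i.d. increments Y_t = y(d_t) ∈ {+1, −1, 0}.
Outcome values over d=0..6: [1, 1, 1, -1, 0, 0, 0]
Σy = 2, Σy² = 4, M = 7
μ = 2/7 = 2/7,  σ² = 4/7 − (2/7)² = 24/49
Independent increments: Var[X_8] = 8·σ² = 8·(24/49) = 192/49


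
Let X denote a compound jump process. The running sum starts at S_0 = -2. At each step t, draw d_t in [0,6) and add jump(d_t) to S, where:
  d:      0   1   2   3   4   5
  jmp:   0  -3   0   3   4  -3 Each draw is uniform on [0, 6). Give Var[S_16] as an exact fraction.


1028/9

Outcome values over d=0..5: [0, -3, 0, 3, 4, -3]
Σy = 1, Σy² = 43, M = 6
μ = 1/6 = 1/6,  σ² = 43/6 − (1/6)² = 257/36
Independent increments: Var[S_16] = 16·σ² = 16·(257/36) = 1028/9


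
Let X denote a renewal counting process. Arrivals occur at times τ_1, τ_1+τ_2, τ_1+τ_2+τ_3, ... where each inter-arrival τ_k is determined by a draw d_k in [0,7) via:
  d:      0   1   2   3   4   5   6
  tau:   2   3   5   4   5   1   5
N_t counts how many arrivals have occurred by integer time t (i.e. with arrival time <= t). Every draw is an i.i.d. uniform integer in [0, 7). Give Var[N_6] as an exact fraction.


Inter-arrival values over d=0..6: [2, 3, 5, 4, 5, 1, 5]
Each d has probability 1/7, so the pmf of τ is: f(1) = 1/7, f(2) = 1/7, f(3) = 1/7, f(4) = 1/7, f(5) = 3/7
Let p_n(j) = P(N_n = j), with p_0 = [1]. Condition on τ_1: p_n(0) = P(τ > n), and for j >= 1, p_n(j) = Σ_{k<=n} f(k)·p_{n−k}(j−1)
p_1 = [6/7, 1/7]  (j = 0..1)
p_2 = [5/7, 13/49, 1/49]  (j = 0..2)
p_3 = [4/7, 18/49, 20/343, 1/343]  (j = 0..3)
p_4 = [3/7, 22/49, 38/343, 27/2401, 1/2401]  (j = 0..4)
p_5 = [0, 39/49, 60/343, 65/2401, 34/16807, 1/16807]  (j = 0..5)
p_6 = [0, 30/49, 113/343, 125/2401, 99/16807, 41/117649, 1/117649]  (j = 0..6)
E[N_6] = Σ j·p_6(j) = 170906/117649;  E[N_6²] = Σ j²·p_6(j) = 294340/117649
Var[N_6] = 294340/117649 − (170906/117649)² = 5419945824/13841287201

5419945824/13841287201


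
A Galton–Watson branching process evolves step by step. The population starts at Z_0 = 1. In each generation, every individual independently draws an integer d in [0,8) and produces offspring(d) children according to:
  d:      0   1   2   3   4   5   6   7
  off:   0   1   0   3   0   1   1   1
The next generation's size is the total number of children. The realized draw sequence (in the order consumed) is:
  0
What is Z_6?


gen 0: Z_0=1, draws=[0], offspring=[0], Z_1=0
gen 1: Z_1=0, draws=[], offspring=[], Z_2=0
gen 2: Z_2=0, draws=[], offspring=[], Z_3=0
gen 3: Z_3=0, draws=[], offspring=[], Z_4=0
gen 4: Z_4=0, draws=[], offspring=[], Z_5=0
gen 5: Z_5=0, draws=[], offspring=[], Z_6=0

0


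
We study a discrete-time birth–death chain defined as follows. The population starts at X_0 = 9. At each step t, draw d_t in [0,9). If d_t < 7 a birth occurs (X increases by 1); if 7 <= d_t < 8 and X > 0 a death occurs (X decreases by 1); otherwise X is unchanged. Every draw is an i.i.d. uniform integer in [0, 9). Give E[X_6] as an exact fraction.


13

X can drop by at most 1 per step and X_0 = 9 > T = 6, so X_t >= 9 − t >= 3 > 0 for every t <= 6: the floor at 0 (the 'and X > 0' condition) never binds. Hence X_6 = X_0 + Σ_{t<6} Y_t with i.i.d. increments Y_t = y(d_t) ∈ {+1, −1, 0}.
Outcome values over d=0..8: [1, 1, 1, 1, 1, 1, 1, -1, 0]
Σy = 6, Σy² = 8, M = 9
μ = 6/9 = 2/3,  σ² = 8/9 − (2/3)² = 4/9
E[X_6] = 9 + 6·(2/3) = 13


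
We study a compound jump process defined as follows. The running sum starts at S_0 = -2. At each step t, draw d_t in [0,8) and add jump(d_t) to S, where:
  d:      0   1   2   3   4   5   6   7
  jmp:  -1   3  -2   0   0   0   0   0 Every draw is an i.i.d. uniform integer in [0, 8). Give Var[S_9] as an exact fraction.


Outcome values over d=0..7: [-1, 3, -2, 0, 0, 0, 0, 0]
Σy = 0, Σy² = 14, M = 8
μ = 0/8 = 0,  σ² = 14/8 − (0)² = 7/4
Independent increments: Var[S_9] = 9·σ² = 9·(7/4) = 63/4

63/4


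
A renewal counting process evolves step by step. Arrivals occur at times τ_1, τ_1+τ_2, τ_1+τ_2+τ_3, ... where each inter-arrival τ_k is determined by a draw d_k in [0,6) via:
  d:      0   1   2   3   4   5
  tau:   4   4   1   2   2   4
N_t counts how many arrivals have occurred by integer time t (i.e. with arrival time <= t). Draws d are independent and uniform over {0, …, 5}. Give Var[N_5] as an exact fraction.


Inter-arrival values over d=0..5: [4, 4, 1, 2, 2, 4]
Each d has probability 1/6, so the pmf of τ is: f(1) = 1/6, f(2) = 1/3, f(4) = 1/2
Let p_n(j) = P(N_n = j), with p_0 = [1]. Condition on τ_1: p_n(0) = P(τ > n), and for j >= 1, p_n(j) = Σ_{k<=n} f(k)·p_{n−k}(j−1)
p_1 = [5/6, 1/6]  (j = 0..1)
p_2 = [1/2, 17/36, 1/36]  (j = 0..2)
p_3 = [1/2, 13/36, 29/216, 1/216]  (j = 0..3)
p_4 = [0, 3/4, 47/216, 41/1296, 1/1296]  (j = 0..4)
p_5 = [0, 7/12, 71/216, 35/432, 53/7776, 1/7776]  (j = 0..5)
E[N_5] = Σ j·p_5(j) = 11755/7776;  E[N_5²] = Σ j²·p_5(j) = 263/96
Var[N_5] = 263/96 − (11755/7776)² = 27472103/60466176

27472103/60466176


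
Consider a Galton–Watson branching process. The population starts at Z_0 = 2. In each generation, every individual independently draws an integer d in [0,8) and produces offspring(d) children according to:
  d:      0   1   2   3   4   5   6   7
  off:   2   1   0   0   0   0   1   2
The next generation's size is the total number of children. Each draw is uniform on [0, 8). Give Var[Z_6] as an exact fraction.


Outcome values over d=0..7: [2, 1, 0, 0, 0, 0, 1, 2]
Σy = 6, Σy² = 10, M = 8
μ = 6/8 = 3/4,  σ² = 10/8 − (3/4)² = 11/16
V_0 = 0, E_0 = 2
V_1 = 11/16·E_0 + (3/4)²·V_0 = 11/8;  E_1 = 3/2
V_2 = 11/16·E_1 + (3/4)²·V_1 = 231/128;  E_2 = 9/8
V_3 = 11/16·E_2 + (3/4)²·V_2 = 3663/2048;  E_3 = 27/32
V_4 = 11/16·E_3 + (3/4)²·V_3 = 51975/32768;  E_4 = 81/128
V_5 = 11/16·E_4 + (3/4)²·V_4 = 695871/524288;  E_5 = 243/512
V_6 = 11/16·E_5 + (3/4)²·V_5 = 8999991/8388608;  E_6 = 729/2048

8999991/8388608


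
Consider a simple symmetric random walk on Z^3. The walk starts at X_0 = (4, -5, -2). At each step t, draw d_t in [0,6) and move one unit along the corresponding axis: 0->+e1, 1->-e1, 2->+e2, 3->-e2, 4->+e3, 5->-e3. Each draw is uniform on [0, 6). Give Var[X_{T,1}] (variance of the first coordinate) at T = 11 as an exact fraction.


Outcome values over d=0..5: [1, -1, 0, 0, 0, 0]
Σy = 0, Σy² = 2, M = 6
μ = 0/6 = 0,  σ² = 2/6 − (0)² = 1/3
Independent increments: Var[X_11] = 11·σ² = 11·(1/3) = 11/3

11/3


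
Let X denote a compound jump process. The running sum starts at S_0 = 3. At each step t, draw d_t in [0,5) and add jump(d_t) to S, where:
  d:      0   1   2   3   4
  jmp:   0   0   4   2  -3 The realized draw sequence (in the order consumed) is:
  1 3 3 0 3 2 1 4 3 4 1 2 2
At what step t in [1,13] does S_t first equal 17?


t=0: S=3, d=1, jump=0, S_1=3
t=1: S=3, d=3, jump=2, S_2=5
t=2: S=5, d=3, jump=2, S_3=7
t=3: S=7, d=0, jump=0, S_4=7
t=4: S=7, d=3, jump=2, S_5=9
t=5: S=9, d=2, jump=4, S_6=13
t=6: S=13, d=1, jump=0, S_7=13
t=7: S=13, d=4, jump=-3, S_8=10
t=8: S=10, d=3, jump=2, S_9=12
t=9: S=12, d=4, jump=-3, S_10=9
t=10: S=9, d=1, jump=0, S_11=9
t=11: S=9, d=2, jump=4, S_12=13
t=12: S=13, d=2, jump=4, S_13=17

13


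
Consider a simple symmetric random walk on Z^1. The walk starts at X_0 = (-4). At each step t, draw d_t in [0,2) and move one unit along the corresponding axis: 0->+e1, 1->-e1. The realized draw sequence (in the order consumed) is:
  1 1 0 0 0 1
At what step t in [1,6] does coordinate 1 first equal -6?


2

t=0: X=(-4), d=1 → -e1, X_1=(-5)
t=1: X=(-5), d=1 → -e1, X_2=(-6)
t=2: X=(-6), d=0 → +e1, X_3=(-5)
t=3: X=(-5), d=0 → +e1, X_4=(-4)
t=4: X=(-4), d=0 → +e1, X_5=(-3)
t=5: X=(-3), d=1 → -e1, X_6=(-4)


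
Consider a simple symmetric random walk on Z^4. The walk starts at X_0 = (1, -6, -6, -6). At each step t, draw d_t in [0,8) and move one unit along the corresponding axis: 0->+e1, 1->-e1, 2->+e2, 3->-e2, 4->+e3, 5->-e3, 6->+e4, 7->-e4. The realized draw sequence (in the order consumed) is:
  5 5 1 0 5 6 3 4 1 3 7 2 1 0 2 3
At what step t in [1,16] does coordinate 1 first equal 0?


3

t=0: X=(1, -6, -6, -6), d=5 → -e3, X_1=(1, -6, -7, -6)
t=1: X=(1, -6, -7, -6), d=5 → -e3, X_2=(1, -6, -8, -6)
t=2: X=(1, -6, -8, -6), d=1 → -e1, X_3=(0, -6, -8, -6)
t=3: X=(0, -6, -8, -6), d=0 → +e1, X_4=(1, -6, -8, -6)
t=4: X=(1, -6, -8, -6), d=5 → -e3, X_5=(1, -6, -9, -6)
t=5: X=(1, -6, -9, -6), d=6 → +e4, X_6=(1, -6, -9, -5)
t=6: X=(1, -6, -9, -5), d=3 → -e2, X_7=(1, -7, -9, -5)
t=7: X=(1, -7, -9, -5), d=4 → +e3, X_8=(1, -7, -8, -5)
t=8: X=(1, -7, -8, -5), d=1 → -e1, X_9=(0, -7, -8, -5)
t=9: X=(0, -7, -8, -5), d=3 → -e2, X_10=(0, -8, -8, -5)
t=10: X=(0, -8, -8, -5), d=7 → -e4, X_11=(0, -8, -8, -6)
t=11: X=(0, -8, -8, -6), d=2 → +e2, X_12=(0, -7, -8, -6)
t=12: X=(0, -7, -8, -6), d=1 → -e1, X_13=(-1, -7, -8, -6)
t=13: X=(-1, -7, -8, -6), d=0 → +e1, X_14=(0, -7, -8, -6)
t=14: X=(0, -7, -8, -6), d=2 → +e2, X_15=(0, -6, -8, -6)
t=15: X=(0, -6, -8, -6), d=3 → -e2, X_16=(0, -7, -8, -6)


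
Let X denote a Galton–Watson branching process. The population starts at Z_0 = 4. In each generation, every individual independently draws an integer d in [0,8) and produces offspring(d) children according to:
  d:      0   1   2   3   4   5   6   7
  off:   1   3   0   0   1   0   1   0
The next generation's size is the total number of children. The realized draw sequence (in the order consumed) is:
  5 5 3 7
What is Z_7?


gen 0: Z_0=4, draws=[5, 5, 3, 7], offspring=[0, 0, 0, 0], Z_1=0
gen 1: Z_1=0, draws=[], offspring=[], Z_2=0
gen 2: Z_2=0, draws=[], offspring=[], Z_3=0
gen 3: Z_3=0, draws=[], offspring=[], Z_4=0
gen 4: Z_4=0, draws=[], offspring=[], Z_5=0
gen 5: Z_5=0, draws=[], offspring=[], Z_6=0
gen 6: Z_6=0, draws=[], offspring=[], Z_7=0

0


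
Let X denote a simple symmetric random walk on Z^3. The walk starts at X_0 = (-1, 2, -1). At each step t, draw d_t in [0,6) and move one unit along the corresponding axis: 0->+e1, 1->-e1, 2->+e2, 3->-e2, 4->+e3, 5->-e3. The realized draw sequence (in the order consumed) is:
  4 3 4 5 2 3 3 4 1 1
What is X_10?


(-3, 0, 1)

t=0: X=(-1, 2, -1), d=4 → +e3, X_1=(-1, 2, 0)
t=1: X=(-1, 2, 0), d=3 → -e2, X_2=(-1, 1, 0)
t=2: X=(-1, 1, 0), d=4 → +e3, X_3=(-1, 1, 1)
t=3: X=(-1, 1, 1), d=5 → -e3, X_4=(-1, 1, 0)
t=4: X=(-1, 1, 0), d=2 → +e2, X_5=(-1, 2, 0)
t=5: X=(-1, 2, 0), d=3 → -e2, X_6=(-1, 1, 0)
t=6: X=(-1, 1, 0), d=3 → -e2, X_7=(-1, 0, 0)
t=7: X=(-1, 0, 0), d=4 → +e3, X_8=(-1, 0, 1)
t=8: X=(-1, 0, 1), d=1 → -e1, X_9=(-2, 0, 1)
t=9: X=(-2, 0, 1), d=1 → -e1, X_10=(-3, 0, 1)


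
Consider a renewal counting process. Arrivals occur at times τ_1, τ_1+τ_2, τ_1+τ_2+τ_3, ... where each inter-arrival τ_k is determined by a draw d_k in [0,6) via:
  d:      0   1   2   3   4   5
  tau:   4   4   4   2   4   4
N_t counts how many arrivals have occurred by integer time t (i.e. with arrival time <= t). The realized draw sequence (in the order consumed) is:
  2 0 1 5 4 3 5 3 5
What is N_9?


2

draw d_1=2: τ_1=4, arrival time A_1=4
draw d_2=0: τ_2=4, arrival time A_2=8
draw d_3=1: τ_3=4, arrival time A_3=12
draw d_4=5: τ_4=4, arrival time A_4=16
draw d_5=4: τ_5=4, arrival time A_5=20
draw d_6=3: τ_6=2, arrival time A_6=22
draw d_7=5: τ_7=4, arrival time A_7=26
draw d_8=3: τ_8=2, arrival time A_8=28
draw d_9=5: τ_9=4, arrival time A_9=32
N_t over t=0..9: 0:0 1:0 2:0 3:0 4:1 5:1 6:1 7:1 8:2 9:2


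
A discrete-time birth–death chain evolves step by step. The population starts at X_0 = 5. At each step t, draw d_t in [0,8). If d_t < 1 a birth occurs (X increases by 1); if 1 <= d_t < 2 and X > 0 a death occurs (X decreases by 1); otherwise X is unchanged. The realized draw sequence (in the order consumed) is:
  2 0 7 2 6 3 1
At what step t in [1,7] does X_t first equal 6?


t=0: X=5, d=2 → hold, X_1=5
t=1: X=5, d=0 → birth, X_2=6
t=2: X=6, d=7 → hold, X_3=6
t=3: X=6, d=2 → hold, X_4=6
t=4: X=6, d=6 → hold, X_5=6
t=5: X=6, d=3 → hold, X_6=6
t=6: X=6, d=1 → death, X_7=5

2


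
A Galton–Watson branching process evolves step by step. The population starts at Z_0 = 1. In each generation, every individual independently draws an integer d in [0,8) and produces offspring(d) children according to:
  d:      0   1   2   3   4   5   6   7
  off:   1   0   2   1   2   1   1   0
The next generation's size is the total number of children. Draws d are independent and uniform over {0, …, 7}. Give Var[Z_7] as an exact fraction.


Outcome values over d=0..7: [1, 0, 2, 1, 2, 1, 1, 0]
Σy = 8, Σy² = 12, M = 8
μ = 8/8 = 1,  σ² = 12/8 − (1)² = 1/2
V_0 = 0, E_0 = 1
V_1 = 1/2·E_0 + (1)²·V_0 = 1/2;  E_1 = 1
V_2 = 1/2·E_1 + (1)²·V_1 = 1;  E_2 = 1
V_3 = 1/2·E_2 + (1)²·V_2 = 3/2;  E_3 = 1
V_4 = 1/2·E_3 + (1)²·V_3 = 2;  E_4 = 1
V_5 = 1/2·E_4 + (1)²·V_4 = 5/2;  E_5 = 1
V_6 = 1/2·E_5 + (1)²·V_5 = 3;  E_6 = 1
V_7 = 1/2·E_6 + (1)²·V_6 = 7/2;  E_7 = 1

7/2


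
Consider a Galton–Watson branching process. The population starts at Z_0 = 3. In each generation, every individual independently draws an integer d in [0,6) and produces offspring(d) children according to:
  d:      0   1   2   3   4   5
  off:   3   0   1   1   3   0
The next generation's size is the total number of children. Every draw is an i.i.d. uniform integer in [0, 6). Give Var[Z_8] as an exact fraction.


13527449600/14348907

Outcome values over d=0..5: [3, 0, 1, 1, 3, 0]
Σy = 8, Σy² = 20, M = 6
μ = 8/6 = 4/3,  σ² = 20/6 − (4/3)² = 14/9
V_0 = 0, E_0 = 3
V_1 = 14/9·E_0 + (4/3)²·V_0 = 14/3;  E_1 = 4
V_2 = 14/9·E_1 + (4/3)²·V_1 = 392/27;  E_2 = 16/3
V_3 = 14/9·E_2 + (4/3)²·V_2 = 8288/243;  E_3 = 64/9
V_4 = 14/9·E_3 + (4/3)²·V_3 = 156800/2187;  E_4 = 256/27
V_5 = 14/9·E_4 + (4/3)²·V_4 = 2799104/19683;  E_5 = 1024/81
V_6 = 14/9·E_5 + (4/3)²·V_5 = 48269312/177147;  E_6 = 4096/243
V_7 = 14/9·E_6 + (4/3)²·V_6 = 814112768/1594323;  E_7 = 16384/729
V_8 = 14/9·E_7 + (4/3)²·V_7 = 13527449600/14348907;  E_8 = 65536/2187


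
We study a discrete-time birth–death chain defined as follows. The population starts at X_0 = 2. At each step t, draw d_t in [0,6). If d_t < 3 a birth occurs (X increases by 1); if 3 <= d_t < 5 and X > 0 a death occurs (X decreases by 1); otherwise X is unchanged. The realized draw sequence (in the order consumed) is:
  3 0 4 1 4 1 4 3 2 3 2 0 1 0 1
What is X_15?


5

t=0: X=2, d=3 → death, X_1=1
t=1: X=1, d=0 → birth, X_2=2
t=2: X=2, d=4 → death, X_3=1
t=3: X=1, d=1 → birth, X_4=2
t=4: X=2, d=4 → death, X_5=1
t=5: X=1, d=1 → birth, X_6=2
t=6: X=2, d=4 → death, X_7=1
t=7: X=1, d=3 → death, X_8=0
t=8: X=0, d=2 → birth, X_9=1
t=9: X=1, d=3 → death, X_10=0
t=10: X=0, d=2 → birth, X_11=1
t=11: X=1, d=0 → birth, X_12=2
t=12: X=2, d=1 → birth, X_13=3
t=13: X=3, d=0 → birth, X_14=4
t=14: X=4, d=1 → birth, X_15=5


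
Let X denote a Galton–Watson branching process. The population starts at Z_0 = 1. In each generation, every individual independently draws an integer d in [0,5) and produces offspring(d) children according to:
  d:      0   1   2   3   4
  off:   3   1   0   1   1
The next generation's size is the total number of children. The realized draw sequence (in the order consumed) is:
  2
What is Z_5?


gen 0: Z_0=1, draws=[2], offspring=[0], Z_1=0
gen 1: Z_1=0, draws=[], offspring=[], Z_2=0
gen 2: Z_2=0, draws=[], offspring=[], Z_3=0
gen 3: Z_3=0, draws=[], offspring=[], Z_4=0
gen 4: Z_4=0, draws=[], offspring=[], Z_5=0

0


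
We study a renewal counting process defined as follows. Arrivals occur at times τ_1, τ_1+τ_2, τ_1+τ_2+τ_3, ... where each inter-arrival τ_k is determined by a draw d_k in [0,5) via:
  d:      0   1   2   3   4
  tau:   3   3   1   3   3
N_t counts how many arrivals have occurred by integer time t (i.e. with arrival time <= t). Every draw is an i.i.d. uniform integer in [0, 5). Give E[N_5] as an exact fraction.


Inter-arrival values over d=0..4: [3, 3, 1, 3, 3]
Each d has probability 1/5, so the pmf of τ is: f(1) = 1/5, f(3) = 4/5
Renewal equation for m(n) = E[N_n]: condition on τ_1 = k (if k <= n, one arrival plus a fresh copy on the remaining n−k steps): m(n) = F(n) + Σ_{k<=n} f(k)·m(n−k), where F(n) = P(τ <= n) and m(0) = 0
m(1) = F(1) = 1/5
m(2) = F(2) + f(1)·m(1) = 1/5 + 1/5·1/5 = 6/25
m(3) = F(3) + f(1)·m(2) = 1 + 1/5·6/25 = 131/125
m(4) = F(4) + f(1)·m(3) + f(3)·m(1) = 1 + 1/5·131/125 + 4/5·1/5 = 856/625
m(5) = F(5) + f(1)·m(4) + f(3)·m(2) = 1 + 1/5·856/625 + 4/5·6/25 = 4581/3125
E[N_5] = m(5) = 4581/3125

4581/3125


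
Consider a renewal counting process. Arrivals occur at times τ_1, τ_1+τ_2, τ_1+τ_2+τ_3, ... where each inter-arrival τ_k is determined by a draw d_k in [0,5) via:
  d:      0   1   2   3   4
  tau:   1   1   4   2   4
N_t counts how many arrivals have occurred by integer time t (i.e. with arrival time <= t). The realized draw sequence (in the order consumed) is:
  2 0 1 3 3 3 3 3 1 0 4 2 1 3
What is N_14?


7

draw d_1=2: τ_1=4, arrival time A_1=4
draw d_2=0: τ_2=1, arrival time A_2=5
draw d_3=1: τ_3=1, arrival time A_3=6
draw d_4=3: τ_4=2, arrival time A_4=8
draw d_5=3: τ_5=2, arrival time A_5=10
draw d_6=3: τ_6=2, arrival time A_6=12
draw d_7=3: τ_7=2, arrival time A_7=14
draw d_8=3: τ_8=2, arrival time A_8=16
draw d_9=1: τ_9=1, arrival time A_9=17
draw d_10=0: τ_10=1, arrival time A_10=18
draw d_11=4: τ_11=4, arrival time A_11=22
draw d_12=2: τ_12=4, arrival time A_12=26
draw d_13=1: τ_13=1, arrival time A_13=27
draw d_14=3: τ_14=2, arrival time A_14=29
N_t over t=0..14: 0:0 1:0 2:0 3:0 4:1 5:2 6:3 7:3 8:4 9:4 10:5 11:5 12:6 13:6 14:7


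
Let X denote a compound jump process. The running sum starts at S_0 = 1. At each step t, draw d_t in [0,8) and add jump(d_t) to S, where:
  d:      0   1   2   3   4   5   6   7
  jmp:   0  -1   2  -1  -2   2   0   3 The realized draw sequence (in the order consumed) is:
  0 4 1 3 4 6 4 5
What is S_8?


t=0: S=1, d=0, jump=0, S_1=1
t=1: S=1, d=4, jump=-2, S_2=-1
t=2: S=-1, d=1, jump=-1, S_3=-2
t=3: S=-2, d=3, jump=-1, S_4=-3
t=4: S=-3, d=4, jump=-2, S_5=-5
t=5: S=-5, d=6, jump=0, S_6=-5
t=6: S=-5, d=4, jump=-2, S_7=-7
t=7: S=-7, d=5, jump=2, S_8=-5

-5


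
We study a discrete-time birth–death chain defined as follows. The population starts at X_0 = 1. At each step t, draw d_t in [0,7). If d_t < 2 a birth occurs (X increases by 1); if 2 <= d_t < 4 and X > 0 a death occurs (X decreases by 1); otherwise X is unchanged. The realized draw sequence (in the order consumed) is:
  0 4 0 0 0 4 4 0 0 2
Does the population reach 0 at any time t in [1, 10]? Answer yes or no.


no

t=0: X=1, d=0 → birth, X_1=2
t=1: X=2, d=4 → hold, X_2=2
t=2: X=2, d=0 → birth, X_3=3
t=3: X=3, d=0 → birth, X_4=4
t=4: X=4, d=0 → birth, X_5=5
t=5: X=5, d=4 → hold, X_6=5
t=6: X=5, d=4 → hold, X_7=5
t=7: X=5, d=0 → birth, X_8=6
t=8: X=6, d=0 → birth, X_9=7
t=9: X=7, d=2 → death, X_10=6


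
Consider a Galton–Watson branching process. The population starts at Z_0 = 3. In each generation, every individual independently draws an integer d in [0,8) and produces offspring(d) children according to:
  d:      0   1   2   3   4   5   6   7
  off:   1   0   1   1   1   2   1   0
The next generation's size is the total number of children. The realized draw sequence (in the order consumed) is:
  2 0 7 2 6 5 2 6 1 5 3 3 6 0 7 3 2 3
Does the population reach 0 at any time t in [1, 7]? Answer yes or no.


no

gen 0: Z_0=3, draws=[2, 0, 7], offspring=[1, 1, 0], Z_1=2
gen 1: Z_1=2, draws=[2, 6], offspring=[1, 1], Z_2=2
gen 2: Z_2=2, draws=[5, 2], offspring=[2, 1], Z_3=3
gen 3: Z_3=3, draws=[6, 1, 5], offspring=[1, 0, 2], Z_4=3
gen 4: Z_4=3, draws=[3, 3, 6], offspring=[1, 1, 1], Z_5=3
gen 5: Z_5=3, draws=[0, 7, 3], offspring=[1, 0, 1], Z_6=2
gen 6: Z_6=2, draws=[2, 3], offspring=[1, 1], Z_7=2


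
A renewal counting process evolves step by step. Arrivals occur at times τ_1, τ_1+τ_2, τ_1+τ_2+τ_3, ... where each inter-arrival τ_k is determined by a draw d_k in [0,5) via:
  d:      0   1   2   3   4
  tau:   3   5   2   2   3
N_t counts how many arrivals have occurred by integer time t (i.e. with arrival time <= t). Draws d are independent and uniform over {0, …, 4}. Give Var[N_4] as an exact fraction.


224/625

Inter-arrival values over d=0..4: [3, 5, 2, 2, 3]
Each d has probability 1/5, so the pmf of τ is: f(2) = 2/5, f(3) = 2/5, f(5) = 1/5
Let p_n(j) = P(N_n = j), with p_0 = [1]. Condition on τ_1: p_n(0) = P(τ > n), and for j >= 1, p_n(j) = Σ_{k<=n} f(k)·p_{n−k}(j−1)
p_1 = [1]  (j = 0)
p_2 = [3/5, 2/5]  (j = 0..1)
p_3 = [1/5, 4/5]  (j = 0..1)
p_4 = [1/5, 16/25, 4/25]  (j = 0..2)
E[N_4] = Σ j·p_4(j) = 24/25;  E[N_4²] = Σ j²·p_4(j) = 32/25
Var[N_4] = 32/25 − (24/25)² = 224/625


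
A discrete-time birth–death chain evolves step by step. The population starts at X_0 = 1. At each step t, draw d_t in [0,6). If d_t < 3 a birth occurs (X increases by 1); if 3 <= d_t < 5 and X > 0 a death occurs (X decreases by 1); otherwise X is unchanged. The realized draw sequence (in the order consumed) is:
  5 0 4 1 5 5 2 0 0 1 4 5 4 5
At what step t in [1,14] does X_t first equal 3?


t=0: X=1, d=5 → hold, X_1=1
t=1: X=1, d=0 → birth, X_2=2
t=2: X=2, d=4 → death, X_3=1
t=3: X=1, d=1 → birth, X_4=2
t=4: X=2, d=5 → hold, X_5=2
t=5: X=2, d=5 → hold, X_6=2
t=6: X=2, d=2 → birth, X_7=3
t=7: X=3, d=0 → birth, X_8=4
t=8: X=4, d=0 → birth, X_9=5
t=9: X=5, d=1 → birth, X_10=6
t=10: X=6, d=4 → death, X_11=5
t=11: X=5, d=5 → hold, X_12=5
t=12: X=5, d=4 → death, X_13=4
t=13: X=4, d=5 → hold, X_14=4

7


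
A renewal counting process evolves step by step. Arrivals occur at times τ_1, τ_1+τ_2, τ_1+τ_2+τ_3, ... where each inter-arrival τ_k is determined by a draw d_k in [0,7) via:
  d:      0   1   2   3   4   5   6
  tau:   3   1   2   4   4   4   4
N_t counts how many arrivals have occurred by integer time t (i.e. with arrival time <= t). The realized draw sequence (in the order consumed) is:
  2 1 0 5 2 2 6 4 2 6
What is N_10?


draw d_1=2: τ_1=2, arrival time A_1=2
draw d_2=1: τ_2=1, arrival time A_2=3
draw d_3=0: τ_3=3, arrival time A_3=6
draw d_4=5: τ_4=4, arrival time A_4=10
draw d_5=2: τ_5=2, arrival time A_5=12
draw d_6=2: τ_6=2, arrival time A_6=14
draw d_7=6: τ_7=4, arrival time A_7=18
draw d_8=4: τ_8=4, arrival time A_8=22
draw d_9=2: τ_9=2, arrival time A_9=24
draw d_10=6: τ_10=4, arrival time A_10=28
N_t over t=0..10: 0:0 1:0 2:1 3:2 4:2 5:2 6:3 7:3 8:3 9:3 10:4

4


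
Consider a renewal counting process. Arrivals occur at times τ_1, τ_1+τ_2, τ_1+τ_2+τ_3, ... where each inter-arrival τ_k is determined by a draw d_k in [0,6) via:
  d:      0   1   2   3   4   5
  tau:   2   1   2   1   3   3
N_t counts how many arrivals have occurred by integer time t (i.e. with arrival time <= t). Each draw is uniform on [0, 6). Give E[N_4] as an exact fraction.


148/81

Inter-arrival values over d=0..5: [2, 1, 2, 1, 3, 3]
Each d has probability 1/6, so the pmf of τ is: f(1) = 1/3, f(2) = 1/3, f(3) = 1/3
Renewal equation for m(n) = E[N_n]: condition on τ_1 = k (if k <= n, one arrival plus a fresh copy on the remaining n−k steps): m(n) = F(n) + Σ_{k<=n} f(k)·m(n−k), where F(n) = P(τ <= n) and m(0) = 0
m(1) = F(1) = 1/3
m(2) = F(2) + f(1)·m(1) = 2/3 + 1/3·1/3 = 7/9
m(3) = F(3) + f(1)·m(2) + f(2)·m(1) = 1 + 1/3·7/9 + 1/3·1/3 = 37/27
m(4) = F(4) + f(1)·m(3) + f(2)·m(2) + f(3)·m(1) = 1 + 1/3·37/27 + 1/3·7/9 + 1/3·1/3 = 148/81
E[N_4] = m(4) = 148/81


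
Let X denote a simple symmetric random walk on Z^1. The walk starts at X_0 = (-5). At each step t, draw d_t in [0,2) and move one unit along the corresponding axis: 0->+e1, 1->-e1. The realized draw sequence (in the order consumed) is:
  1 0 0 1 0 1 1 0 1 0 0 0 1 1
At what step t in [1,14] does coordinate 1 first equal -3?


t=0: X=(-5), d=1 → -e1, X_1=(-6)
t=1: X=(-6), d=0 → +e1, X_2=(-5)
t=2: X=(-5), d=0 → +e1, X_3=(-4)
t=3: X=(-4), d=1 → -e1, X_4=(-5)
t=4: X=(-5), d=0 → +e1, X_5=(-4)
t=5: X=(-4), d=1 → -e1, X_6=(-5)
t=6: X=(-5), d=1 → -e1, X_7=(-6)
t=7: X=(-6), d=0 → +e1, X_8=(-5)
t=8: X=(-5), d=1 → -e1, X_9=(-6)
t=9: X=(-6), d=0 → +e1, X_10=(-5)
t=10: X=(-5), d=0 → +e1, X_11=(-4)
t=11: X=(-4), d=0 → +e1, X_12=(-3)
t=12: X=(-3), d=1 → -e1, X_13=(-4)
t=13: X=(-4), d=1 → -e1, X_14=(-5)

12


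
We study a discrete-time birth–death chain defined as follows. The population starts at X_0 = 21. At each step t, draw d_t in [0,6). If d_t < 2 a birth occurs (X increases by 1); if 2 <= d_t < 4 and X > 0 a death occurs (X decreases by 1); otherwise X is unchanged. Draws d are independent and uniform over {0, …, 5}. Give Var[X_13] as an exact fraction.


X can drop by at most 1 per step and X_0 = 21 > T = 13, so X_t >= 21 − t >= 8 > 0 for every t <= 13: the floor at 0 (the 'and X > 0' condition) never binds. Hence X_13 = X_0 + Σ_{t<13} Y_t with i.i.d. increments Y_t = y(d_t) ∈ {+1, −1, 0}.
Outcome values over d=0..5: [1, 1, -1, -1, 0, 0]
Σy = 0, Σy² = 4, M = 6
μ = 0/6 = 0,  σ² = 4/6 − (0)² = 2/3
Independent increments: Var[X_13] = 13·σ² = 13·(2/3) = 26/3

26/3


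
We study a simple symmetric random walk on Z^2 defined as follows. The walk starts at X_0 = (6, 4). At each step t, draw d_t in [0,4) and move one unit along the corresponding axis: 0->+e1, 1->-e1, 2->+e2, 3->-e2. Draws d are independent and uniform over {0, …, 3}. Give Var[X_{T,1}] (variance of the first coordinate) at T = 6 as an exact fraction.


3

Outcome values over d=0..3: [1, -1, 0, 0]
Σy = 0, Σy² = 2, M = 4
μ = 0/4 = 0,  σ² = 2/4 − (0)² = 1/2
Independent increments: Var[X_6] = 6·σ² = 6·(1/2) = 3


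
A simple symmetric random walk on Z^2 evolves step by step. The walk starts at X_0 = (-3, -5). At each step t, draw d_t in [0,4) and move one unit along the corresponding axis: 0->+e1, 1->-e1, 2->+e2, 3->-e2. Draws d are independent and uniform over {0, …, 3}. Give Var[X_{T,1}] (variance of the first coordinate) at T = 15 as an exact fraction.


15/2

Outcome values over d=0..3: [1, -1, 0, 0]
Σy = 0, Σy² = 2, M = 4
μ = 0/4 = 0,  σ² = 2/4 − (0)² = 1/2
Independent increments: Var[X_15] = 15·σ² = 15·(1/2) = 15/2


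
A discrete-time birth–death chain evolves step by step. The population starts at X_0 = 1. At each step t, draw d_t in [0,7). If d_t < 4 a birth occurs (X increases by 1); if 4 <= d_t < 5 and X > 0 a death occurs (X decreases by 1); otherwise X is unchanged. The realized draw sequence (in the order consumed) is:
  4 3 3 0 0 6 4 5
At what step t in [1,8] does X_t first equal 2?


t=0: X=1, d=4 → death, X_1=0
t=1: X=0, d=3 → birth, X_2=1
t=2: X=1, d=3 → birth, X_3=2
t=3: X=2, d=0 → birth, X_4=3
t=4: X=3, d=0 → birth, X_5=4
t=5: X=4, d=6 → hold, X_6=4
t=6: X=4, d=4 → death, X_7=3
t=7: X=3, d=5 → hold, X_8=3

3


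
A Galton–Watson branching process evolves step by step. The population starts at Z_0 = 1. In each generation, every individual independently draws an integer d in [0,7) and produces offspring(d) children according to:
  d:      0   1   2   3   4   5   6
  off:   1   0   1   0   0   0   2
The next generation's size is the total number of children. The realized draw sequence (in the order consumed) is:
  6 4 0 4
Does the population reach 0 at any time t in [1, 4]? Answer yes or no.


gen 0: Z_0=1, draws=[6], offspring=[2], Z_1=2
gen 1: Z_1=2, draws=[4, 0], offspring=[0, 1], Z_2=1
gen 2: Z_2=1, draws=[4], offspring=[0], Z_3=0
gen 3: Z_3=0, draws=[], offspring=[], Z_4=0

yes


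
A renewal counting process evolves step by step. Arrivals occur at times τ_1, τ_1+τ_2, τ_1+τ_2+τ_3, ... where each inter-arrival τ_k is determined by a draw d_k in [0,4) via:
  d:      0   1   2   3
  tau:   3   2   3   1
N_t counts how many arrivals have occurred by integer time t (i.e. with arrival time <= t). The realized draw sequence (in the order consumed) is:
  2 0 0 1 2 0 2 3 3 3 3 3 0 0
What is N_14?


draw d_1=2: τ_1=3, arrival time A_1=3
draw d_2=0: τ_2=3, arrival time A_2=6
draw d_3=0: τ_3=3, arrival time A_3=9
draw d_4=1: τ_4=2, arrival time A_4=11
draw d_5=2: τ_5=3, arrival time A_5=14
draw d_6=0: τ_6=3, arrival time A_6=17
draw d_7=2: τ_7=3, arrival time A_7=20
draw d_8=3: τ_8=1, arrival time A_8=21
draw d_9=3: τ_9=1, arrival time A_9=22
draw d_10=3: τ_10=1, arrival time A_10=23
draw d_11=3: τ_11=1, arrival time A_11=24
draw d_12=3: τ_12=1, arrival time A_12=25
draw d_13=0: τ_13=3, arrival time A_13=28
draw d_14=0: τ_14=3, arrival time A_14=31
N_t over t=0..14: 0:0 1:0 2:0 3:1 4:1 5:1 6:2 7:2 8:2 9:3 10:3 11:4 12:4 13:4 14:5

5


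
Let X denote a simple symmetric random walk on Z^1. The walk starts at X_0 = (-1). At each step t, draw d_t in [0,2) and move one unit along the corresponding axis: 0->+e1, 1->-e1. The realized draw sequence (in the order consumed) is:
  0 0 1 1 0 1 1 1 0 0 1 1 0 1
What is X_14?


(-3)

t=0: X=(-1), d=0 → +e1, X_1=(0)
t=1: X=(0), d=0 → +e1, X_2=(1)
t=2: X=(1), d=1 → -e1, X_3=(0)
t=3: X=(0), d=1 → -e1, X_4=(-1)
t=4: X=(-1), d=0 → +e1, X_5=(0)
t=5: X=(0), d=1 → -e1, X_6=(-1)
t=6: X=(-1), d=1 → -e1, X_7=(-2)
t=7: X=(-2), d=1 → -e1, X_8=(-3)
t=8: X=(-3), d=0 → +e1, X_9=(-2)
t=9: X=(-2), d=0 → +e1, X_10=(-1)
t=10: X=(-1), d=1 → -e1, X_11=(-2)
t=11: X=(-2), d=1 → -e1, X_12=(-3)
t=12: X=(-3), d=0 → +e1, X_13=(-2)
t=13: X=(-2), d=1 → -e1, X_14=(-3)


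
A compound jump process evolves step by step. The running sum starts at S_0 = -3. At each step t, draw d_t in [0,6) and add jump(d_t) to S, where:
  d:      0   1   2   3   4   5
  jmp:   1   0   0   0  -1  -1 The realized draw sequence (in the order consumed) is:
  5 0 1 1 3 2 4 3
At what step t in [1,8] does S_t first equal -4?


t=0: S=-3, d=5, jump=-1, S_1=-4
t=1: S=-4, d=0, jump=1, S_2=-3
t=2: S=-3, d=1, jump=0, S_3=-3
t=3: S=-3, d=1, jump=0, S_4=-3
t=4: S=-3, d=3, jump=0, S_5=-3
t=5: S=-3, d=2, jump=0, S_6=-3
t=6: S=-3, d=4, jump=-1, S_7=-4
t=7: S=-4, d=3, jump=0, S_8=-4

1


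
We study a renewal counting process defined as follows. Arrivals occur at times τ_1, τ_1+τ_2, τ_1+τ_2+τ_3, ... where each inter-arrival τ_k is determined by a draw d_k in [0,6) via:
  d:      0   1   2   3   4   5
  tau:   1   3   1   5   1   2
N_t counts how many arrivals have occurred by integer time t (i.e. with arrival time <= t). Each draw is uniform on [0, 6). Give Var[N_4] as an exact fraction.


Inter-arrival values over d=0..5: [1, 3, 1, 5, 1, 2]
Each d has probability 1/6, so the pmf of τ is: f(1) = 1/2, f(2) = 1/6, f(3) = 1/6, f(5) = 1/6
Let p_n(j) = P(N_n = j), with p_0 = [1]. Condition on τ_1: p_n(0) = P(τ > n), and for j >= 1, p_n(j) = Σ_{k<=n} f(k)·p_{n−k}(j−1)
p_1 = [1/2, 1/2]  (j = 0..1)
p_2 = [1/3, 5/12, 1/4]  (j = 0..2)
p_3 = [1/6, 5/12, 7/24, 1/8]  (j = 0..3)
p_4 = [1/6, 2/9, 13/36, 3/16, 1/16]  (j = 0..4)
E[N_4] = Σ j·p_4(j) = 253/144;  E[N_4²] = Σ j²·p_4(j) = 209/48
Var[N_4] = 209/48 − (253/144)² = 26279/20736

26279/20736


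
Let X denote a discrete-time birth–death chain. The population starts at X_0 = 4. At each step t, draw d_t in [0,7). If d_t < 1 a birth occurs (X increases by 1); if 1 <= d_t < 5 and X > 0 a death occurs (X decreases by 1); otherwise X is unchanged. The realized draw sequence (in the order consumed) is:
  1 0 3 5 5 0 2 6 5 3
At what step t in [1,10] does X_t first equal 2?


10

t=0: X=4, d=1 → death, X_1=3
t=1: X=3, d=0 → birth, X_2=4
t=2: X=4, d=3 → death, X_3=3
t=3: X=3, d=5 → hold, X_4=3
t=4: X=3, d=5 → hold, X_5=3
t=5: X=3, d=0 → birth, X_6=4
t=6: X=4, d=2 → death, X_7=3
t=7: X=3, d=6 → hold, X_8=3
t=8: X=3, d=5 → hold, X_9=3
t=9: X=3, d=3 → death, X_10=2


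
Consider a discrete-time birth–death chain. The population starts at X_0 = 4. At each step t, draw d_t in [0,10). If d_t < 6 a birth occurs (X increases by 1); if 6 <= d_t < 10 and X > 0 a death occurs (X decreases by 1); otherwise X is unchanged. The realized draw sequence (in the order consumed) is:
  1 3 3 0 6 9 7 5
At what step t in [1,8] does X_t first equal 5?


1

t=0: X=4, d=1 → birth, X_1=5
t=1: X=5, d=3 → birth, X_2=6
t=2: X=6, d=3 → birth, X_3=7
t=3: X=7, d=0 → birth, X_4=8
t=4: X=8, d=6 → death, X_5=7
t=5: X=7, d=9 → death, X_6=6
t=6: X=6, d=7 → death, X_7=5
t=7: X=5, d=5 → birth, X_8=6


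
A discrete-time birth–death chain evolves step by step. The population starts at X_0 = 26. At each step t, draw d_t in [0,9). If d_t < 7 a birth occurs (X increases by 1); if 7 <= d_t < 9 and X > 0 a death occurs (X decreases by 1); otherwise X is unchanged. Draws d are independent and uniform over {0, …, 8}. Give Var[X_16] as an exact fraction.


896/81

X can drop by at most 1 per step and X_0 = 26 > T = 16, so X_t >= 26 − t >= 10 > 0 for every t <= 16: the floor at 0 (the 'and X > 0' condition) never binds. Hence X_16 = X_0 + Σ_{t<16} Y_t with i.i.d. increments Y_t = y(d_t) ∈ {+1, −1, 0}.
Outcome values over d=0..8: [1, 1, 1, 1, 1, 1, 1, -1, -1]
Σy = 5, Σy² = 9, M = 9
μ = 5/9 = 5/9,  σ² = 9/9 − (5/9)² = 56/81
Independent increments: Var[X_16] = 16·σ² = 16·(56/81) = 896/81


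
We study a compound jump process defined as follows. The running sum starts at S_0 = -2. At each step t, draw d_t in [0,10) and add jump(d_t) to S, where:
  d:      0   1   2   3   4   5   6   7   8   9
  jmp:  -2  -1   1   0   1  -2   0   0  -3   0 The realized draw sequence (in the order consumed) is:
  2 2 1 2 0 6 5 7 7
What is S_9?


t=0: S=-2, d=2, jump=1, S_1=-1
t=1: S=-1, d=2, jump=1, S_2=0
t=2: S=0, d=1, jump=-1, S_3=-1
t=3: S=-1, d=2, jump=1, S_4=0
t=4: S=0, d=0, jump=-2, S_5=-2
t=5: S=-2, d=6, jump=0, S_6=-2
t=6: S=-2, d=5, jump=-2, S_7=-4
t=7: S=-4, d=7, jump=0, S_8=-4
t=8: S=-4, d=7, jump=0, S_9=-4

-4


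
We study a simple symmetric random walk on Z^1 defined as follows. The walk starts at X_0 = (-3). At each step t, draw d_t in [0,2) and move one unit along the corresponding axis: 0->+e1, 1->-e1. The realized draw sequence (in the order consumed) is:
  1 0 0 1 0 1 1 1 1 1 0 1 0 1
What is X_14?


(-7)

t=0: X=(-3), d=1 → -e1, X_1=(-4)
t=1: X=(-4), d=0 → +e1, X_2=(-3)
t=2: X=(-3), d=0 → +e1, X_3=(-2)
t=3: X=(-2), d=1 → -e1, X_4=(-3)
t=4: X=(-3), d=0 → +e1, X_5=(-2)
t=5: X=(-2), d=1 → -e1, X_6=(-3)
t=6: X=(-3), d=1 → -e1, X_7=(-4)
t=7: X=(-4), d=1 → -e1, X_8=(-5)
t=8: X=(-5), d=1 → -e1, X_9=(-6)
t=9: X=(-6), d=1 → -e1, X_10=(-7)
t=10: X=(-7), d=0 → +e1, X_11=(-6)
t=11: X=(-6), d=1 → -e1, X_12=(-7)
t=12: X=(-7), d=0 → +e1, X_13=(-6)
t=13: X=(-6), d=1 → -e1, X_14=(-7)


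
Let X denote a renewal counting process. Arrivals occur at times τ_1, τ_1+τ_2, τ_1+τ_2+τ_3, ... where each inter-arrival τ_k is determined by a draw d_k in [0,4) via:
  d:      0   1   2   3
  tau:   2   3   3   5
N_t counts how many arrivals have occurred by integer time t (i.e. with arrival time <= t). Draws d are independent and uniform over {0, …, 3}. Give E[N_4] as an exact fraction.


Inter-arrival values over d=0..3: [2, 3, 3, 5]
Each d has probability 1/4, so the pmf of τ is: f(2) = 1/4, f(3) = 1/2, f(5) = 1/4
Renewal equation for m(n) = E[N_n]: condition on τ_1 = k (if k <= n, one arrival plus a fresh copy on the remaining n−k steps): m(n) = F(n) + Σ_{k<=n} f(k)·m(n−k), where F(n) = P(τ <= n) and m(0) = 0
m(1) = F(1) = 0
m(2) = F(2) = 1/4
m(3) = F(3) = 3/4
m(4) = F(4) + f(2)·m(2) = 3/4 + 1/4·1/4 = 13/16
E[N_4] = m(4) = 13/16

13/16


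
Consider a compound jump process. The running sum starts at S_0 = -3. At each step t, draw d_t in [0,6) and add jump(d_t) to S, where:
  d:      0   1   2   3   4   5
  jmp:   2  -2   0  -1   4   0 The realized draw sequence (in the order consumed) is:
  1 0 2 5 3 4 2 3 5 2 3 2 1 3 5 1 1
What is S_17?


t=0: S=-3, d=1, jump=-2, S_1=-5
t=1: S=-5, d=0, jump=2, S_2=-3
t=2: S=-3, d=2, jump=0, S_3=-3
t=3: S=-3, d=5, jump=0, S_4=-3
t=4: S=-3, d=3, jump=-1, S_5=-4
t=5: S=-4, d=4, jump=4, S_6=0
t=6: S=0, d=2, jump=0, S_7=0
t=7: S=0, d=3, jump=-1, S_8=-1
t=8: S=-1, d=5, jump=0, S_9=-1
t=9: S=-1, d=2, jump=0, S_10=-1
t=10: S=-1, d=3, jump=-1, S_11=-2
t=11: S=-2, d=2, jump=0, S_12=-2
t=12: S=-2, d=1, jump=-2, S_13=-4
t=13: S=-4, d=3, jump=-1, S_14=-5
t=14: S=-5, d=5, jump=0, S_15=-5
t=15: S=-5, d=1, jump=-2, S_16=-7
t=16: S=-7, d=1, jump=-2, S_17=-9

-9


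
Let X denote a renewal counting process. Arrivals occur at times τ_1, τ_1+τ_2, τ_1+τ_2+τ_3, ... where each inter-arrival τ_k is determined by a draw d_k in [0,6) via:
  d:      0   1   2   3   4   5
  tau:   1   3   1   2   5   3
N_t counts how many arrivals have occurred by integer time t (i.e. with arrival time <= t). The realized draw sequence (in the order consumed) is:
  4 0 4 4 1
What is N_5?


draw d_1=4: τ_1=5, arrival time A_1=5
draw d_2=0: τ_2=1, arrival time A_2=6
draw d_3=4: τ_3=5, arrival time A_3=11
draw d_4=4: τ_4=5, arrival time A_4=16
draw d_5=1: τ_5=3, arrival time A_5=19
N_t over t=0..5: 0:0 1:0 2:0 3:0 4:0 5:1

1


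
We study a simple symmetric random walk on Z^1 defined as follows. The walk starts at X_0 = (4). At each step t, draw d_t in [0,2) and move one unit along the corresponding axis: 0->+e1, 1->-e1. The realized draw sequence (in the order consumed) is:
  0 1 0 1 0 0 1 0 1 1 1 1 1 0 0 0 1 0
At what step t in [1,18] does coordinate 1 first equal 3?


11

t=0: X=(4), d=0 → +e1, X_1=(5)
t=1: X=(5), d=1 → -e1, X_2=(4)
t=2: X=(4), d=0 → +e1, X_3=(5)
t=3: X=(5), d=1 → -e1, X_4=(4)
t=4: X=(4), d=0 → +e1, X_5=(5)
t=5: X=(5), d=0 → +e1, X_6=(6)
t=6: X=(6), d=1 → -e1, X_7=(5)
t=7: X=(5), d=0 → +e1, X_8=(6)
t=8: X=(6), d=1 → -e1, X_9=(5)
t=9: X=(5), d=1 → -e1, X_10=(4)
t=10: X=(4), d=1 → -e1, X_11=(3)
t=11: X=(3), d=1 → -e1, X_12=(2)
t=12: X=(2), d=1 → -e1, X_13=(1)
t=13: X=(1), d=0 → +e1, X_14=(2)
t=14: X=(2), d=0 → +e1, X_15=(3)
t=15: X=(3), d=0 → +e1, X_16=(4)
t=16: X=(4), d=1 → -e1, X_17=(3)
t=17: X=(3), d=0 → +e1, X_18=(4)


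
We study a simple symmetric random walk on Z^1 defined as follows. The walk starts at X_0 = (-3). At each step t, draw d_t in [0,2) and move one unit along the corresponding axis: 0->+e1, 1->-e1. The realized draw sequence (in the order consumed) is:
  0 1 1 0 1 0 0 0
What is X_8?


(-1)

t=0: X=(-3), d=0 → +e1, X_1=(-2)
t=1: X=(-2), d=1 → -e1, X_2=(-3)
t=2: X=(-3), d=1 → -e1, X_3=(-4)
t=3: X=(-4), d=0 → +e1, X_4=(-3)
t=4: X=(-3), d=1 → -e1, X_5=(-4)
t=5: X=(-4), d=0 → +e1, X_6=(-3)
t=6: X=(-3), d=0 → +e1, X_7=(-2)
t=7: X=(-2), d=0 → +e1, X_8=(-1)


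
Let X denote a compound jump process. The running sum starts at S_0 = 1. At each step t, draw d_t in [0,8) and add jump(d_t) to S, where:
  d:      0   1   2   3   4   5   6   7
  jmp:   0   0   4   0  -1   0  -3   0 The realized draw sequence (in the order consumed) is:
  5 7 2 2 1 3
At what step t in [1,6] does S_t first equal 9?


4

t=0: S=1, d=5, jump=0, S_1=1
t=1: S=1, d=7, jump=0, S_2=1
t=2: S=1, d=2, jump=4, S_3=5
t=3: S=5, d=2, jump=4, S_4=9
t=4: S=9, d=1, jump=0, S_5=9
t=5: S=9, d=3, jump=0, S_6=9
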